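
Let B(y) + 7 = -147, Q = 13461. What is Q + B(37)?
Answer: 13307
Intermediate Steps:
B(y) = -154 (B(y) = -7 - 147 = -154)
Q + B(37) = 13461 - 154 = 13307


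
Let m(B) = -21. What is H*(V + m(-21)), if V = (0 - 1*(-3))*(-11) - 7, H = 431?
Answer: -26291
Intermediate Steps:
V = -40 (V = (0 + 3)*(-11) - 7 = 3*(-11) - 7 = -33 - 7 = -40)
H*(V + m(-21)) = 431*(-40 - 21) = 431*(-61) = -26291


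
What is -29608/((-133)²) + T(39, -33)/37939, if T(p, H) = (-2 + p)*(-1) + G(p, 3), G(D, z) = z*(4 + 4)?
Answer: -1123527869/671102971 ≈ -1.6742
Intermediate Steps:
G(D, z) = 8*z (G(D, z) = z*8 = 8*z)
T(p, H) = 26 - p (T(p, H) = (-2 + p)*(-1) + 8*3 = (2 - p) + 24 = 26 - p)
-29608/((-133)²) + T(39, -33)/37939 = -29608/((-133)²) + (26 - 1*39)/37939 = -29608/17689 + (26 - 39)*(1/37939) = -29608*1/17689 - 13*1/37939 = -29608/17689 - 13/37939 = -1123527869/671102971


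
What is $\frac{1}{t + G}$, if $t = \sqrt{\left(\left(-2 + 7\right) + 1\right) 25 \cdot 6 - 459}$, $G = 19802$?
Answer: $\frac{1}{19823} \approx 5.0446 \cdot 10^{-5}$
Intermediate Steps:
$t = 21$ ($t = \sqrt{\left(5 + 1\right) 25 \cdot 6 - 459} = \sqrt{6 \cdot 25 \cdot 6 - 459} = \sqrt{150 \cdot 6 - 459} = \sqrt{900 - 459} = \sqrt{441} = 21$)
$\frac{1}{t + G} = \frac{1}{21 + 19802} = \frac{1}{19823}$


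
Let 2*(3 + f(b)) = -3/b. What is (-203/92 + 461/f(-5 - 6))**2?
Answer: 894637897609/33593616 ≈ 26631.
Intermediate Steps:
f(b) = -3 - 3/(2*b) (f(b) = -3 + (-3/b)/2 = -3 - 3/(2*b))
(-203/92 + 461/f(-5 - 6))**2 = (-203/92 + 461/(-3 - 3/(2*(-5 - 6))))**2 = (-203*1/92 + 461/(-3 - 3/2/(-11)))**2 = (-203/92 + 461/(-3 - 3/2*(-1/11)))**2 = (-203/92 + 461/(-3 + 3/22))**2 = (-203/92 + 461/(-63/22))**2 = (-203/92 + 461*(-22/63))**2 = (-203/92 - 10142/63)**2 = (-945853/5796)**2 = 894637897609/33593616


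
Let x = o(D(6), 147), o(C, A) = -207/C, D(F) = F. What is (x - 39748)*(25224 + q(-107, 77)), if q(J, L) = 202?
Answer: -1011509845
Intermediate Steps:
x = -69/2 (x = -207/6 = -207*1/6 = -69/2 ≈ -34.500)
(x - 39748)*(25224 + q(-107, 77)) = (-69/2 - 39748)*(25224 + 202) = -79565/2*25426 = -1011509845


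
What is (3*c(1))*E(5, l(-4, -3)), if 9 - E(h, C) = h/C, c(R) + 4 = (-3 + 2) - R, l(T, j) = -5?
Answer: -180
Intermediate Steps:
c(R) = -5 - R (c(R) = -4 + ((-3 + 2) - R) = -4 + (-1 - R) = -5 - R)
E(h, C) = 9 - h/C
(3*c(1))*E(5, l(-4, -3)) = (3*(-5 - 1*1))*(9 - 1*5/(-5)) = (3*(-5 - 1))*(9 - 1*5*(-⅕)) = (3*(-6))*(9 + 1) = -18*10 = -180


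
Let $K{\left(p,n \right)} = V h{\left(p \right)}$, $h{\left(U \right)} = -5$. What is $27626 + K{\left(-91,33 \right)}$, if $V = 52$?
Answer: $27366$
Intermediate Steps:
$K{\left(p,n \right)} = -260$ ($K{\left(p,n \right)} = 52 \left(-5\right) = -260$)
$27626 + K{\left(-91,33 \right)} = 27626 - 260 = 27366$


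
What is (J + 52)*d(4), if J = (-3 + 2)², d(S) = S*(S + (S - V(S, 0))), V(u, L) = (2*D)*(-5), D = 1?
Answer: 3816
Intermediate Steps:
V(u, L) = -10 (V(u, L) = (2*1)*(-5) = 2*(-5) = -10)
d(S) = S*(10 + 2*S) (d(S) = S*(S + (S - 1*(-10))) = S*(S + (S + 10)) = S*(S + (10 + S)) = S*(10 + 2*S))
J = 1 (J = (-1)² = 1)
(J + 52)*d(4) = (1 + 52)*(2*4*(5 + 4)) = 53*(2*4*9) = 53*72 = 3816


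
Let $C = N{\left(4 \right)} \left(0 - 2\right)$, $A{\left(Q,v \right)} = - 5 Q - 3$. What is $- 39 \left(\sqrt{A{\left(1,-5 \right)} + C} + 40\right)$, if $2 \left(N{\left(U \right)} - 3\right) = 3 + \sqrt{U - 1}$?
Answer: $-1560 - 39 i \sqrt{17 + \sqrt{3}} \approx -1560.0 - 168.79 i$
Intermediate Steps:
$A{\left(Q,v \right)} = -3 - 5 Q$
$N{\left(U \right)} = \frac{9}{2} + \frac{\sqrt{-1 + U}}{2}$ ($N{\left(U \right)} = 3 + \frac{3 + \sqrt{U - 1}}{2} = 3 + \frac{3 + \sqrt{-1 + U}}{2} = 3 + \left(\frac{3}{2} + \frac{\sqrt{-1 + U}}{2}\right) = \frac{9}{2} + \frac{\sqrt{-1 + U}}{2}$)
$C = -9 - \sqrt{3}$ ($C = \left(\frac{9}{2} + \frac{\sqrt{-1 + 4}}{2}\right) \left(0 - 2\right) = \left(\frac{9}{2} + \frac{\sqrt{3}}{2}\right) \left(-2\right) = -9 - \sqrt{3} \approx -10.732$)
$- 39 \left(\sqrt{A{\left(1,-5 \right)} + C} + 40\right) = - 39 \left(\sqrt{\left(-3 - 5\right) - \left(9 + \sqrt{3}\right)} + 40\right) = - 39 \left(\sqrt{-8 - \left(9 + \sqrt{3}\right)} + 40\right) = - 39 \left(\sqrt{-17 - \sqrt{3}} + 40\right) = - 39 \left(40 + \sqrt{-17 - \sqrt{3}}\right) = -1560 - 39 \sqrt{-17 - \sqrt{3}}$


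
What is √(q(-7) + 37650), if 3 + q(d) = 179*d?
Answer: √36394 ≈ 190.77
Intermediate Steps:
q(d) = -3 + 179*d
√(q(-7) + 37650) = √((-3 + 179*(-7)) + 37650) = √((-3 - 1253) + 37650) = √(-1256 + 37650) = √36394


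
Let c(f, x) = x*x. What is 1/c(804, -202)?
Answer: 1/40804 ≈ 2.4507e-5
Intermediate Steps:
c(f, x) = x²
1/c(804, -202) = 1/((-202)²) = 1/40804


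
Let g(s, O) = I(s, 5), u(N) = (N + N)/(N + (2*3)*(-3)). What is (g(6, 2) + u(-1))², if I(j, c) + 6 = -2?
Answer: 22500/361 ≈ 62.327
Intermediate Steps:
I(j, c) = -8 (I(j, c) = -6 - 2 = -8)
u(N) = 2*N/(-18 + N) (u(N) = (2*N)/(N + 6*(-3)) = (2*N)/(N - 18) = (2*N)/(-18 + N) = 2*N/(-18 + N))
g(s, O) = -8
(g(6, 2) + u(-1))² = (-8 + 2*(-1)/(-18 - 1))² = (-8 + 2*(-1)/(-19))² = (-8 + 2*(-1)*(-1/19))² = (-8 + 2/19)² = (-150/19)² = 22500/361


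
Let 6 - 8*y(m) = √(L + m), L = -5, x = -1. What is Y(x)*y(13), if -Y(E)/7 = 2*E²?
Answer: -21/2 + 7*√2/2 ≈ -5.5503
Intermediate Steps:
Y(E) = -14*E²
y(m) = ¾ - √(-5 + m)/8
Y(x)*y(13) = (-14*(-1)²)*(¾ - √(-5 + 13)/8) = (-14*1)*(¾ - √2/4) = -14*(¾ - √2/4) = -21/2 + 7*√2/2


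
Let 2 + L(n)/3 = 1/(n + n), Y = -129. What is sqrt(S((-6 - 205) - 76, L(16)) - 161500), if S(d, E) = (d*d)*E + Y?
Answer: I*sqrt(41479738)/8 ≈ 805.06*I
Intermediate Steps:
L(n) = -6 + 3/(2*n) (L(n) = -6 + 3/(n + n) = -6 + 3/((2*n)) = -6 + 3*(1/(2*n)) = -6 + 3/(2*n))
S(d, E) = -129 + E*d**2 (S(d, E) = (d*d)*E - 129 = d**2*E - 129 = E*d**2 - 129 = -129 + E*d**2)
sqrt(S((-6 - 205) - 76, L(16)) - 161500) = sqrt((-129 + (-6 + (3/2)/16)*((-6 - 205) - 76)**2) - 161500) = sqrt((-129 + (-6 + (3/2)*(1/16))*(-211 - 76)**2) - 161500) = sqrt((-129 + (-6 + 3/32)*(-287)**2) - 161500) = sqrt((-129 - 189/32*82369) - 161500) = sqrt((-129 - 15567741/32) - 161500) = sqrt(-15571869/32 - 161500) = sqrt(-20739869/32) = I*sqrt(41479738)/8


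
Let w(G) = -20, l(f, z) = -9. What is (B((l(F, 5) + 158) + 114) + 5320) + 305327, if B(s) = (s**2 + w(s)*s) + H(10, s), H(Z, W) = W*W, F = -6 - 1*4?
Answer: 443725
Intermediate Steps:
F = -10 (F = -6 - 4 = -10)
H(Z, W) = W**2
B(s) = -20*s + 2*s**2 (B(s) = (s**2 - 20*s) + s**2 = -20*s + 2*s**2)
(B((l(F, 5) + 158) + 114) + 5320) + 305327 = (2*((-9 + 158) + 114)*(-10 + ((-9 + 158) + 114)) + 5320) + 305327 = (2*(149 + 114)*(-10 + (149 + 114)) + 5320) + 305327 = (2*263*(-10 + 263) + 5320) + 305327 = (2*263*253 + 5320) + 305327 = (133078 + 5320) + 305327 = 138398 + 305327 = 443725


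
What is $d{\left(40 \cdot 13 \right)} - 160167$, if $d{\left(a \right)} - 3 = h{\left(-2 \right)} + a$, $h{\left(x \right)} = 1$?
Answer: $-159643$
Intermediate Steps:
$d{\left(a \right)} = 4 + a$ ($d{\left(a \right)} = 3 + \left(1 + a\right) = 4 + a$)
$d{\left(40 \cdot 13 \right)} - 160167 = \left(4 + 40 \cdot 13\right) - 160167 = \left(4 + 520\right) - 160167 = 524 - 160167 = -159643$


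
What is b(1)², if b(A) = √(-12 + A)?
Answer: -11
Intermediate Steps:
b(1)² = (√(-12 + 1))² = (√(-11))² = (I*√11)² = -11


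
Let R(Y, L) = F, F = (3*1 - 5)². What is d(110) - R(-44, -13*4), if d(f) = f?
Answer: 106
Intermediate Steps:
F = 4 (F = (3 - 5)² = (-2)² = 4)
R(Y, L) = 4
d(110) - R(-44, -13*4) = 110 - 1*4 = 110 - 4 = 106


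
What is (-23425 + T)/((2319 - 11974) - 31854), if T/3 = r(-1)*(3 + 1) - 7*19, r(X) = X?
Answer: 23836/41509 ≈ 0.57424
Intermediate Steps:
T = -411 (T = 3*(-(3 + 1) - 7*19) = 3*(-1*4 - 133) = 3*(-4 - 133) = 3*(-137) = -411)
(-23425 + T)/((2319 - 11974) - 31854) = (-23425 - 411)/((2319 - 11974) - 31854) = -23836/(-9655 - 31854) = -23836/(-41509) = -23836*(-1/41509) = 23836/41509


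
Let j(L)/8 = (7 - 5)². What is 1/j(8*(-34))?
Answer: 1/32 ≈ 0.031250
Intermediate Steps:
j(L) = 32 (j(L) = 8*(7 - 5)² = 8*2² = 8*4 = 32)
1/j(8*(-34)) = 1/32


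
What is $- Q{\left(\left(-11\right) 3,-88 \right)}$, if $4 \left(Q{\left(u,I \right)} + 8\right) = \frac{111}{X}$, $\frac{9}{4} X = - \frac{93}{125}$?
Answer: $\frac{45593}{496} \approx 91.921$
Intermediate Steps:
$X = - \frac{124}{375}$ ($X = \frac{4 \left(- \frac{93}{125}\right)}{9} = \frac{4 \left(\left(-93\right) \frac{1}{125}\right)}{9} = \frac{4}{9} \left(- \frac{93}{125}\right) = - \frac{124}{375} \approx -0.33067$)
$Q{\left(u,I \right)} = - \frac{45593}{496}$ ($Q{\left(u,I \right)} = -8 + \frac{111 \frac{1}{- \frac{124}{375}}}{4} = -8 + \frac{111 \left(- \frac{375}{124}\right)}{4} = -8 + \frac{1}{4} \left(- \frac{41625}{124}\right) = -8 - \frac{41625}{496} = - \frac{45593}{496}$)
$- Q{\left(\left(-11\right) 3,-88 \right)} = \left(-1\right) \left(- \frac{45593}{496}\right) = \frac{45593}{496}$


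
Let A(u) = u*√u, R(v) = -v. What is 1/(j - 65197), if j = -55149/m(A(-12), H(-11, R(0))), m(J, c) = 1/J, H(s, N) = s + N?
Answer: -65197/5259810932137 - 1323576*I*√3/5259810932137 ≈ -1.2395e-8 - 4.3585e-7*I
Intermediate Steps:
H(s, N) = N + s
A(u) = u^(3/2)
j = 1323576*I*√3 (j = -55149*(-12)^(3/2) = -55149*(-24*I*√3) = -(-1323576)*I*√3 = 1323576*I*√3 ≈ 2.2925e+6*I)
1/(j - 65197) = 1/(1323576*I*√3 - 65197) = 1/(-65197 + 1323576*I*√3)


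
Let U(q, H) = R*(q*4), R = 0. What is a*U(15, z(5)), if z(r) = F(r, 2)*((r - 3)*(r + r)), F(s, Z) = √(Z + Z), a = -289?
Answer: 0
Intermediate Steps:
F(s, Z) = √2*√Z (F(s, Z) = √(2*Z) = √2*√Z)
z(r) = 4*r*(-3 + r) (z(r) = (√2*√2)*((r - 3)*(r + r)) = 2*((-3 + r)*(2*r)) = 2*(2*r*(-3 + r)) = 4*r*(-3 + r))
U(q, H) = 0 (U(q, H) = 0*(q*4) = 0*(4*q) = 0)
a*U(15, z(5)) = -289*0 = 0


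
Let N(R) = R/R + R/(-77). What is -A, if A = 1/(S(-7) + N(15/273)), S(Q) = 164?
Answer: -7007/1156150 ≈ -0.0060606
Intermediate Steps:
N(R) = 1 - R/77 (N(R) = 1 + R*(-1/77) = 1 - R/77)
A = 7007/1156150 (A = 1/(164 + (1 - 15/(77*273))) = 1/(164 + (1 - 1/77*5/91)) = 1/(164 + (1 - 5/7007)) = 1/(164 + 7002/7007) = 1/(1156150/7007) = 7007/1156150 ≈ 0.0060606)
-A = -1*7007/1156150 = -7007/1156150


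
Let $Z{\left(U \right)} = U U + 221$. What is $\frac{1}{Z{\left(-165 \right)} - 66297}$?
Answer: $- \frac{1}{38851} \approx -2.5739 \cdot 10^{-5}$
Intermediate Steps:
$Z{\left(U \right)} = 221 + U^{2}$ ($Z{\left(U \right)} = U^{2} + 221 = 221 + U^{2}$)
$\frac{1}{Z{\left(-165 \right)} - 66297} = \frac{1}{\left(221 + \left(-165\right)^{2}\right) - 66297} = \frac{1}{\left(221 + 27225\right) - 66297} = \frac{1}{27446 - 66297} = \frac{1}{-38851} = - \frac{1}{38851}$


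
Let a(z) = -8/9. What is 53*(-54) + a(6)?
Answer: -25766/9 ≈ -2862.9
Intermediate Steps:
a(z) = -8/9 (a(z) = -8*⅑ = -8/9)
53*(-54) + a(6) = 53*(-54) - 8/9 = -2862 - 8/9 = -25766/9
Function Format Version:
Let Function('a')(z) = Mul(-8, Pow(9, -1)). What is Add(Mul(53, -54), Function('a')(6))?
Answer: Rational(-25766, 9) ≈ -2862.9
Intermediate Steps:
Function('a')(z) = Rational(-8, 9) (Function('a')(z) = Mul(-8, Rational(1, 9)) = Rational(-8, 9))
Add(Mul(53, -54), Function('a')(6)) = Add(Mul(53, -54), Rational(-8, 9)) = Add(-2862, Rational(-8, 9)) = Rational(-25766, 9)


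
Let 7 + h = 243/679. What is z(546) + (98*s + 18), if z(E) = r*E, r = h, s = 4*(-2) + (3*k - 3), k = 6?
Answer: -283492/97 ≈ -2922.6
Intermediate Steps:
h = -4510/679 (h = -7 + 243/679 = -4510/679 ≈ -6.6421)
s = 7 (s = 4*(-2) + (3*6 - 3) = -8 + (18 - 3) = -8 + 15 = 7)
r = -4510/679 ≈ -6.6421
z(E) = -4510*E/679
z(546) + (98*s + 18) = -4510/679*546 + (98*7 + 18) = -351780/97 + (686 + 18) = -351780/97 + 704 = -283492/97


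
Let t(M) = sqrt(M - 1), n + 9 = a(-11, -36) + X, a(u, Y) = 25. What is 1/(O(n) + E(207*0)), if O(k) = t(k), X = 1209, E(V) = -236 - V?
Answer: -59/13618 - 3*sqrt(34)/27236 ≈ -0.0049748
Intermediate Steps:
n = 1225 (n = -9 + (25 + 1209) = -9 + 1234 = 1225)
t(M) = sqrt(-1 + M)
O(k) = sqrt(-1 + k)
1/(O(n) + E(207*0)) = 1/(sqrt(-1 + 1225) + (-236 - 207*0)) = 1/(sqrt(1224) + (-236 - 1*0)) = 1/(6*sqrt(34) + (-236 + 0)) = 1/(6*sqrt(34) - 236) = 1/(-236 + 6*sqrt(34))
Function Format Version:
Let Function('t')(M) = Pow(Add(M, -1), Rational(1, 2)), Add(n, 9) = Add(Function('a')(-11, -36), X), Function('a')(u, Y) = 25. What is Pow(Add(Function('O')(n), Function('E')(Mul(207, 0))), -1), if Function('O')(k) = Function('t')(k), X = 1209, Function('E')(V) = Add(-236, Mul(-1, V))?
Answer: Add(Rational(-59, 13618), Mul(Rational(-3, 27236), Pow(34, Rational(1, 2)))) ≈ -0.0049748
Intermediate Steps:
n = 1225 (n = Add(-9, Add(25, 1209)) = Add(-9, 1234) = 1225)
Function('t')(M) = Pow(Add(-1, M), Rational(1, 2))
Function('O')(k) = Pow(Add(-1, k), Rational(1, 2))
Pow(Add(Function('O')(n), Function('E')(Mul(207, 0))), -1) = Pow(Add(Pow(Add(-1, 1225), Rational(1, 2)), Add(-236, Mul(-1, Mul(207, 0)))), -1) = Pow(Add(Pow(1224, Rational(1, 2)), Add(-236, Mul(-1, 0))), -1) = Pow(Add(Mul(6, Pow(34, Rational(1, 2))), Add(-236, 0)), -1) = Pow(Add(Mul(6, Pow(34, Rational(1, 2))), -236), -1) = Pow(Add(-236, Mul(6, Pow(34, Rational(1, 2)))), -1)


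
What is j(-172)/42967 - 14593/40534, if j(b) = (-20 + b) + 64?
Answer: -632205783/1741624378 ≈ -0.36300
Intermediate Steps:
j(b) = 44 + b
j(-172)/42967 - 14593/40534 = (44 - 172)/42967 - 14593/40534 = -128*1/42967 - 14593*1/40534 = -128/42967 - 14593/40534 = -632205783/1741624378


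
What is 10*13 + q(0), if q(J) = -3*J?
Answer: 130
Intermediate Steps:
10*13 + q(0) = 10*13 - 3*0 = 130 + 0 = 130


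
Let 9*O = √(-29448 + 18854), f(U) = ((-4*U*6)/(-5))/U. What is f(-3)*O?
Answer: 8*I*√10594/15 ≈ 54.894*I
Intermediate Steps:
f(U) = 24/5 (f(U) = (-24*U*(-⅕))/U = (24*U/5)/U = 24/5)
O = I*√10594/9 (O = √(-29448 + 18854)/9 = √(-10594)/9 = (I*√10594)/9 = I*√10594/9 ≈ 11.436*I)
f(-3)*O = 24*(I*√10594/9)/5 = 8*I*√10594/15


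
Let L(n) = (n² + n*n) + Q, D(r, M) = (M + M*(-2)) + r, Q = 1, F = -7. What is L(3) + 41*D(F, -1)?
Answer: -227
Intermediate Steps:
D(r, M) = r - M (D(r, M) = (M - 2*M) + r = -M + r = r - M)
L(n) = 1 + 2*n² (L(n) = (n² + n*n) + 1 = (n² + n²) + 1 = 2*n² + 1 = 1 + 2*n²)
L(3) + 41*D(F, -1) = (1 + 2*3²) + 41*(-7 - 1*(-1)) = (1 + 2*9) + 41*(-7 + 1) = (1 + 18) + 41*(-6) = 19 - 246 = -227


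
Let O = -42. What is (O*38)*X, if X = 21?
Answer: -33516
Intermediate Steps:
(O*38)*X = -42*38*21 = -1596*21 = -33516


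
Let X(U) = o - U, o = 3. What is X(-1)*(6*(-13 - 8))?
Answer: -504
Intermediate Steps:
X(U) = 3 - U
X(-1)*(6*(-13 - 8)) = (3 - 1*(-1))*(6*(-13 - 8)) = (3 + 1)*(6*(-21)) = 4*(-126) = -504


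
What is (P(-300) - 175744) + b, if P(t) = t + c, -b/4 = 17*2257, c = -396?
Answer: -329916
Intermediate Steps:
b = -153476 (b = -68*2257 = -4*38369 = -153476)
P(t) = -396 + t (P(t) = t - 396 = -396 + t)
(P(-300) - 175744) + b = ((-396 - 300) - 175744) - 153476 = (-696 - 175744) - 153476 = -176440 - 153476 = -329916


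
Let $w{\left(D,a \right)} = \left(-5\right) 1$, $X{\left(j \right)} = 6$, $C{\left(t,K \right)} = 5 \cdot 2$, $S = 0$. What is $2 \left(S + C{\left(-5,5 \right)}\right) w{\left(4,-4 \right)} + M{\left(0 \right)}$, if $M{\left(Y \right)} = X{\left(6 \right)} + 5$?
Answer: $-89$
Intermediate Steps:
$C{\left(t,K \right)} = 10$
$w{\left(D,a \right)} = -5$
$M{\left(Y \right)} = 11$ ($M{\left(Y \right)} = 6 + 5 = 11$)
$2 \left(S + C{\left(-5,5 \right)}\right) w{\left(4,-4 \right)} + M{\left(0 \right)} = 2 \left(0 + 10\right) \left(-5\right) + 11 = 2 \cdot 10 \left(-5\right) + 11 = 20 \left(-5\right) + 11 = -100 + 11 = -89$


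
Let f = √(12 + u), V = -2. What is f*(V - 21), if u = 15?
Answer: -69*√3 ≈ -119.51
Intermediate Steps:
f = 3*√3 (f = √(12 + 15) = √27 = 3*√3 ≈ 5.1962)
f*(V - 21) = (3*√3)*(-2 - 21) = (3*√3)*(-23) = -69*√3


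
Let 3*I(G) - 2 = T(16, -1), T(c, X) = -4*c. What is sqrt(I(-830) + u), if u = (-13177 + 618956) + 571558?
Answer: sqrt(10595847)/3 ≈ 1085.0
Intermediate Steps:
u = 1177337 (u = 605779 + 571558 = 1177337)
I(G) = -62/3 (I(G) = 2/3 + (-4*16)/3 = 2/3 + (1/3)*(-64) = 2/3 - 64/3 = -62/3)
sqrt(I(-830) + u) = sqrt(-62/3 + 1177337) = sqrt(3531949/3) = sqrt(10595847)/3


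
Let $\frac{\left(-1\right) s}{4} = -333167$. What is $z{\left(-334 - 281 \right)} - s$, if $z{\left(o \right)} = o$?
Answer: $-1333283$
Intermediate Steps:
$s = 1332668$ ($s = \left(-4\right) \left(-333167\right) = 1332668$)
$z{\left(-334 - 281 \right)} - s = \left(-334 - 281\right) - 1332668 = -615 - 1332668 = -1333283$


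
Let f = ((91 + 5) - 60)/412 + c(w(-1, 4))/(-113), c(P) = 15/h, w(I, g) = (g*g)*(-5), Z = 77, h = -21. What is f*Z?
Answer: 83974/11639 ≈ 7.2149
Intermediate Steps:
w(I, g) = -5*g**2 (w(I, g) = g**2*(-5) = -5*g**2)
c(P) = -5/7 (c(P) = 15/(-21) = 15*(-1/21) = -5/7)
f = 7634/81473 (f = ((91 + 5) - 60)/412 - 5/7/(-113) = (96 - 60)*(1/412) - 5/7*(-1/113) = 36*(1/412) + 5/791 = 9/103 + 5/791 = 7634/81473 ≈ 0.093700)
f*Z = (7634/81473)*77 = 83974/11639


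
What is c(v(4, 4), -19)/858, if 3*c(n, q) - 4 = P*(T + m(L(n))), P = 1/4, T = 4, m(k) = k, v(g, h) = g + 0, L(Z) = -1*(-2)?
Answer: 1/468 ≈ 0.0021368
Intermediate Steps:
L(Z) = 2
v(g, h) = g
P = ¼ ≈ 0.25000
c(n, q) = 11/6 (c(n, q) = 4/3 + ((4 + 2)/4)/3 = 4/3 + ((¼)*6)/3 = 4/3 + (⅓)*(3/2) = 4/3 + ½ = 11/6)
c(v(4, 4), -19)/858 = (11/6)/858 = (11/6)*(1/858) = 1/468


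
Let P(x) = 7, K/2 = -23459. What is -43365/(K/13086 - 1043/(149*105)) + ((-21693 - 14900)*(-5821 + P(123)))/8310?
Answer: 885904828581/23639180 ≈ 37476.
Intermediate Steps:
K = -46918 (K = 2*(-23459) = -46918)
-43365/(K/13086 - 1043/(149*105)) + ((-21693 - 14900)*(-5821 + P(123)))/8310 = -43365/(-46918/13086 - 1043/(149*105)) + ((-21693 - 14900)*(-5821 + 7))/8310 = -43365/(-46918*1/13086 - 1043/15645) - 36593*(-5814)*(1/8310) = -43365/(-23459/6543 - 1043*1/15645) + 212751702*(1/8310) = -43365/(-23459/6543 - 1/15) + 35458617/1385 = -43365/(-119476/32715) + 35458617/1385 = -43365*(-32715/119476) + 35458617/1385 = 202669425/17068 + 35458617/1385 = 885904828581/23639180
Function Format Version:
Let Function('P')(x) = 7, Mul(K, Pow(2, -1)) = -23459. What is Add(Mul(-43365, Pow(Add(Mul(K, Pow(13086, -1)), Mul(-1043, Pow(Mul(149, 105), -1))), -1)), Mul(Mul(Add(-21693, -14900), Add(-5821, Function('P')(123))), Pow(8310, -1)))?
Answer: Rational(885904828581, 23639180) ≈ 37476.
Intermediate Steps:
K = -46918 (K = Mul(2, -23459) = -46918)
Add(Mul(-43365, Pow(Add(Mul(K, Pow(13086, -1)), Mul(-1043, Pow(Mul(149, 105), -1))), -1)), Mul(Mul(Add(-21693, -14900), Add(-5821, Function('P')(123))), Pow(8310, -1))) = Add(Mul(-43365, Pow(Add(Mul(-46918, Pow(13086, -1)), Mul(-1043, Pow(Mul(149, 105), -1))), -1)), Mul(Mul(Add(-21693, -14900), Add(-5821, 7)), Pow(8310, -1))) = Add(Mul(-43365, Pow(Add(Mul(-46918, Rational(1, 13086)), Mul(-1043, Pow(15645, -1))), -1)), Mul(Mul(-36593, -5814), Rational(1, 8310))) = Add(Mul(-43365, Pow(Add(Rational(-23459, 6543), Mul(-1043, Rational(1, 15645))), -1)), Mul(212751702, Rational(1, 8310))) = Add(Mul(-43365, Pow(Add(Rational(-23459, 6543), Rational(-1, 15)), -1)), Rational(35458617, 1385)) = Add(Mul(-43365, Pow(Rational(-119476, 32715), -1)), Rational(35458617, 1385)) = Add(Mul(-43365, Rational(-32715, 119476)), Rational(35458617, 1385)) = Add(Rational(202669425, 17068), Rational(35458617, 1385)) = Rational(885904828581, 23639180)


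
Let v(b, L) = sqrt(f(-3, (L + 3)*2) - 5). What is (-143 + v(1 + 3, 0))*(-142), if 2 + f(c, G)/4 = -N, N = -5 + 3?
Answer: 20306 - 142*I*sqrt(5) ≈ 20306.0 - 317.52*I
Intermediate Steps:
N = -2
f(c, G) = 0 (f(c, G) = -8 + 4*(-1*(-2)) = -8 + 4*2 = -8 + 8 = 0)
v(b, L) = I*sqrt(5) (v(b, L) = sqrt(0 - 5) = sqrt(-5) = I*sqrt(5))
(-143 + v(1 + 3, 0))*(-142) = (-143 + I*sqrt(5))*(-142) = 20306 - 142*I*sqrt(5)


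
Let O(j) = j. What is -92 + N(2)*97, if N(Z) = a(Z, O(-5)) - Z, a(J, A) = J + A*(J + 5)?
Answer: -3487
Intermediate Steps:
a(J, A) = J + A*(5 + J)
N(Z) = -25 - 5*Z (N(Z) = (Z + 5*(-5) - 5*Z) - Z = (Z - 25 - 5*Z) - Z = (-25 - 4*Z) - Z = -25 - 5*Z)
-92 + N(2)*97 = -92 + (-25 - 5*2)*97 = -92 + (-25 - 10)*97 = -92 - 35*97 = -92 - 3395 = -3487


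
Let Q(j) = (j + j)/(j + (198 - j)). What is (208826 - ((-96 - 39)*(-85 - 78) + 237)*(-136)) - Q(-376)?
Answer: 320140438/99 ≈ 3.2337e+6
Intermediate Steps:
Q(j) = j/99 (Q(j) = (2*j)/198 = (2*j)*(1/198) = j/99)
(208826 - ((-96 - 39)*(-85 - 78) + 237)*(-136)) - Q(-376) = (208826 - ((-96 - 39)*(-85 - 78) + 237)*(-136)) - (-376)/99 = (208826 - (-135*(-163) + 237)*(-136)) - 1*(-376/99) = (208826 - (22005 + 237)*(-136)) + 376/99 = (208826 - 22242*(-136)) + 376/99 = (208826 - 1*(-3024912)) + 376/99 = (208826 + 3024912) + 376/99 = 3233738 + 376/99 = 320140438/99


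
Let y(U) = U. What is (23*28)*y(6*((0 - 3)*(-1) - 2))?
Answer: 3864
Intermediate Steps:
(23*28)*y(6*((0 - 3)*(-1) - 2)) = (23*28)*(6*((0 - 3)*(-1) - 2)) = 644*(6*(-3*(-1) - 2)) = 644*(6*(3 - 2)) = 644*(6*1) = 644*6 = 3864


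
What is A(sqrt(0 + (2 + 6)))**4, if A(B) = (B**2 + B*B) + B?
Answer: 77888 + 33792*sqrt(2) ≈ 1.2568e+5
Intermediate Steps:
A(B) = B + 2*B**2 (A(B) = (B**2 + B**2) + B = 2*B**2 + B = B + 2*B**2)
A(sqrt(0 + (2 + 6)))**4 = (sqrt(0 + (2 + 6))*(1 + 2*sqrt(0 + (2 + 6))))**4 = (sqrt(0 + 8)*(1 + 2*sqrt(0 + 8)))**4 = (sqrt(8)*(1 + 2*sqrt(8)))**4 = ((2*sqrt(2))*(1 + 2*(2*sqrt(2))))**4 = ((2*sqrt(2))*(1 + 4*sqrt(2)))**4 = (2*sqrt(2)*(1 + 4*sqrt(2)))**4 = 64*(1 + 4*sqrt(2))**4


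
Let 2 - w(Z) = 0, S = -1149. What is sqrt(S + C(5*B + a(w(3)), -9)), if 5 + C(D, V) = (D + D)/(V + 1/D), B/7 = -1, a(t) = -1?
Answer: I*sqrt(4841954)/65 ≈ 33.853*I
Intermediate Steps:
w(Z) = 2 (w(Z) = 2 - 1*0 = 2 + 0 = 2)
B = -7 (B = 7*(-1) = -7)
C(D, V) = -5 + 2*D/(V + 1/D) (C(D, V) = -5 + (D + D)/(V + 1/D) = -5 + (2*D)/(V + 1/D) = -5 + 2*D/(V + 1/D))
sqrt(S + C(5*B + a(w(3)), -9)) = sqrt(-1149 + (-5 + 2*(5*(-7) - 1)**2 - 5*(5*(-7) - 1)*(-9))/(1 + (5*(-7) - 1)*(-9))) = sqrt(-1149 + (-5 + 2*(-35 - 1)**2 - 5*(-35 - 1)*(-9))/(1 + (-35 - 1)*(-9))) = sqrt(-1149 + (-5 + 2*(-36)**2 - 5*(-36)*(-9))/(1 - 36*(-9))) = sqrt(-1149 + (-5 + 2*1296 - 1620)/(1 + 324)) = sqrt(-1149 + (-5 + 2592 - 1620)/325) = sqrt(-1149 + (1/325)*967) = sqrt(-1149 + 967/325) = sqrt(-372458/325) = I*sqrt(4841954)/65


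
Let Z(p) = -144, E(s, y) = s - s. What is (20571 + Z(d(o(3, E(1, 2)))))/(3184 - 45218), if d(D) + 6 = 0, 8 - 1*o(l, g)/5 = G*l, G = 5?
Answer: -20427/42034 ≈ -0.48596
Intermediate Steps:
E(s, y) = 0
o(l, g) = 40 - 25*l
d(D) = -6 (d(D) = -6 + 0 = -6)
(20571 + Z(d(o(3, E(1, 2)))))/(3184 - 45218) = (20571 - 144)/(3184 - 45218) = 20427/(-42034) = 20427*(-1/42034) = -20427/42034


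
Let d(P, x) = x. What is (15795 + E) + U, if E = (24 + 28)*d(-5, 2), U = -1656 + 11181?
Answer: 25424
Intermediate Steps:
U = 9525
E = 104 (E = (24 + 28)*2 = 52*2 = 104)
(15795 + E) + U = (15795 + 104) + 9525 = 15899 + 9525 = 25424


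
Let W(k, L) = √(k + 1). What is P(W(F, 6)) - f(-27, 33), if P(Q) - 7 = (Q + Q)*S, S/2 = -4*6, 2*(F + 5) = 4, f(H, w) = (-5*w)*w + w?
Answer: 5419 - 96*I*√2 ≈ 5419.0 - 135.76*I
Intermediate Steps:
f(H, w) = w - 5*w² (f(H, w) = -5*w² + w = w - 5*w²)
F = -3 (F = -5 + (½)*4 = -5 + 2 = -3)
W(k, L) = √(1 + k)
S = -48 (S = 2*(-4*6) = 2*(-24) = -48)
P(Q) = 7 - 96*Q (P(Q) = 7 + (Q + Q)*(-48) = 7 + (2*Q)*(-48) = 7 - 96*Q)
P(W(F, 6)) - f(-27, 33) = (7 - 96*√(1 - 3)) - 33*(1 - 5*33) = (7 - 96*I*√2) - 33*(1 - 165) = (7 - 96*I*√2) - 33*(-164) = (7 - 96*I*√2) - 1*(-5412) = (7 - 96*I*√2) + 5412 = 5419 - 96*I*√2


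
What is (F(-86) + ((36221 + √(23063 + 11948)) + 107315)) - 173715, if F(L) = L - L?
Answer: -30179 + √35011 ≈ -29992.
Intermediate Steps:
F(L) = 0
(F(-86) + ((36221 + √(23063 + 11948)) + 107315)) - 173715 = (0 + ((36221 + √(23063 + 11948)) + 107315)) - 173715 = (0 + ((36221 + √35011) + 107315)) - 173715 = (0 + (143536 + √35011)) - 173715 = (143536 + √35011) - 173715 = -30179 + √35011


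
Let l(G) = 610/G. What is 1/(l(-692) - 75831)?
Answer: -346/26237831 ≈ -1.3187e-5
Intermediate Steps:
1/(l(-692) - 75831) = 1/(610/(-692) - 75831) = 1/(610*(-1/692) - 75831) = 1/(-305/346 - 75831) = 1/(-26237831/346) = -346/26237831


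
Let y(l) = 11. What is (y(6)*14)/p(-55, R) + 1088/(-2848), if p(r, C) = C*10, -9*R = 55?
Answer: -6457/2225 ≈ -2.9020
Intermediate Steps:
R = -55/9 (R = -⅑*55 = -55/9 ≈ -6.1111)
p(r, C) = 10*C
(y(6)*14)/p(-55, R) + 1088/(-2848) = (11*14)/((10*(-55/9))) + 1088/(-2848) = 154/(-550/9) + 1088*(-1/2848) = 154*(-9/550) - 34/89 = -63/25 - 34/89 = -6457/2225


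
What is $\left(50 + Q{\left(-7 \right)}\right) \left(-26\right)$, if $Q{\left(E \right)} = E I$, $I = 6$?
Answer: $-208$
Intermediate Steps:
$Q{\left(E \right)} = 6 E$ ($Q{\left(E \right)} = E 6 = 6 E$)
$\left(50 + Q{\left(-7 \right)}\right) \left(-26\right) = \left(50 + 6 \left(-7\right)\right) \left(-26\right) = \left(50 - 42\right) \left(-26\right) = 8 \left(-26\right) = -208$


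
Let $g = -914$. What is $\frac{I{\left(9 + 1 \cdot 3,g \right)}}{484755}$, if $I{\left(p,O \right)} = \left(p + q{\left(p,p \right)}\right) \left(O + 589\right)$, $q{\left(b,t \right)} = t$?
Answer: $- \frac{520}{32317} \approx -0.016091$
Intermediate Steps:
$I{\left(p,O \right)} = 2 p \left(589 + O\right)$ ($I{\left(p,O \right)} = \left(p + p\right) \left(O + 589\right) = 2 p \left(589 + O\right)$)
$\frac{I{\left(9 + 1 \cdot 3,g \right)}}{484755} = \frac{2 \left(9 + 1 \cdot 3\right) \left(589 - 914\right)}{484755} = 2 \left(9 + 3\right) \left(-325\right) \frac{1}{484755} = 2 \cdot 12 \left(-325\right) \frac{1}{484755} = \left(-7800\right) \frac{1}{484755} = - \frac{520}{32317}$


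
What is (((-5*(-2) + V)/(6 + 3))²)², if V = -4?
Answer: 16/81 ≈ 0.19753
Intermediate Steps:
(((-5*(-2) + V)/(6 + 3))²)² = (((-5*(-2) - 4)/(6 + 3))²)² = (((10 - 4)/9)²)² = ((6*(⅑))²)² = ((⅔)²)² = (4/9)² = 16/81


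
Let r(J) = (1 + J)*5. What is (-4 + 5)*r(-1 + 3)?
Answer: 15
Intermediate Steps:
r(J) = 5 + 5*J
(-4 + 5)*r(-1 + 3) = (-4 + 5)*(5 + 5*(-1 + 3)) = 1*(5 + 5*2) = 1*(5 + 10) = 1*15 = 15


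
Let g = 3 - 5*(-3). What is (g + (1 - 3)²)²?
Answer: 484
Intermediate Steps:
g = 18 (g = 3 + 15 = 18)
(g + (1 - 3)²)² = (18 + (1 - 3)²)² = (18 + (-2)²)² = (18 + 4)² = 22² = 484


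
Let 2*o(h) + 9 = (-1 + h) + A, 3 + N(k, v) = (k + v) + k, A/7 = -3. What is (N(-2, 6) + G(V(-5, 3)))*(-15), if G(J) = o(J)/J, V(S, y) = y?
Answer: 85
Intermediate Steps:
A = -21 (A = 7*(-3) = -21)
N(k, v) = -3 + v + 2*k (N(k, v) = -3 + ((k + v) + k) = -3 + (v + 2*k) = -3 + v + 2*k)
o(h) = -31/2 + h/2 (o(h) = -9/2 + ((-1 + h) - 21)/2 = -9/2 + (-22 + h)/2 = -9/2 + (-11 + h/2) = -31/2 + h/2)
G(J) = (-31/2 + J/2)/J
(N(-2, 6) + G(V(-5, 3)))*(-15) = ((-3 + 6 + 2*(-2)) + (½)*(-31 + 3)/3)*(-15) = ((-3 + 6 - 4) + (½)*(⅓)*(-28))*(-15) = (-1 - 14/3)*(-15) = -17/3*(-15) = 85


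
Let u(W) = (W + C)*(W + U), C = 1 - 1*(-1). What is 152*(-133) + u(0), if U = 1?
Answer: -20214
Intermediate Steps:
C = 2 (C = 1 + 1 = 2)
u(W) = (1 + W)*(2 + W) (u(W) = (W + 2)*(W + 1) = (2 + W)*(1 + W) = (1 + W)*(2 + W))
152*(-133) + u(0) = 152*(-133) + (2 + 0² + 3*0) = -20216 + (2 + 0 + 0) = -20216 + 2 = -20214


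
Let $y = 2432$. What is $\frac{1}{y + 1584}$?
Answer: $\frac{1}{4016} \approx 0.000249$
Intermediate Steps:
$\frac{1}{y + 1584} = \frac{1}{2432 + 1584} = \frac{1}{4016}$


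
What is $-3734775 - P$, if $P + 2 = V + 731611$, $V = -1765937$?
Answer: $-2700447$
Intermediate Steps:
$P = -1034328$ ($P = -2 + \left(-1765937 + 731611\right) = -2 - 1034326 = -1034328$)
$-3734775 - P = -3734775 - -1034328 = -3734775 + 1034328 = -2700447$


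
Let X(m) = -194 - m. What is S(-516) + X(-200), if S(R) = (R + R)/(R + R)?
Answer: 7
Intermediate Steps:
S(R) = 1 (S(R) = (2*R)/((2*R)) = (2*R)*(1/(2*R)) = 1)
S(-516) + X(-200) = 1 + (-194 - 1*(-200)) = 1 + (-194 + 200) = 1 + 6 = 7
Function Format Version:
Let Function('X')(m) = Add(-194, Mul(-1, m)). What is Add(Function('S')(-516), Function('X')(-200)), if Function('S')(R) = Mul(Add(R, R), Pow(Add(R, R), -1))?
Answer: 7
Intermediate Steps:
Function('S')(R) = 1 (Function('S')(R) = Mul(Mul(2, R), Pow(Mul(2, R), -1)) = Mul(Mul(2, R), Mul(Rational(1, 2), Pow(R, -1))) = 1)
Add(Function('S')(-516), Function('X')(-200)) = Add(1, Add(-194, Mul(-1, -200))) = Add(1, Add(-194, 200)) = Add(1, 6) = 7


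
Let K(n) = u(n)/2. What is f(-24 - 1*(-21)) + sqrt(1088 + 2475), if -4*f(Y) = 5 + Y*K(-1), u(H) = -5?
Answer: -25/8 + sqrt(3563) ≈ 56.566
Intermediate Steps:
K(n) = -5/2
f(Y) = -5/4 + 5*Y/8 (f(Y) = -(5 + Y*(-5/2))/4 = -(5 - 5*Y/2)/4 = -5/4 + 5*Y/8)
f(-24 - 1*(-21)) + sqrt(1088 + 2475) = (-5/4 + 5*(-24 - 1*(-21))/8) + sqrt(1088 + 2475) = (-5/4 + 5*(-24 + 21)/8) + sqrt(3563) = (-5/4 + (5/8)*(-3)) + sqrt(3563) = (-5/4 - 15/8) + sqrt(3563) = -25/8 + sqrt(3563)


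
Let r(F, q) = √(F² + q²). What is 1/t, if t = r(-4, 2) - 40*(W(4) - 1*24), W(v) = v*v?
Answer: 16/5119 - √5/51190 ≈ 0.0030819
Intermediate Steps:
W(v) = v²
t = 320 + 2*√5 (t = √((-4)² + 2²) - 40*(4² - 1*24) = √(16 + 4) - 40*(16 - 24) = √20 - 40*(-8) = 2*√5 + 320 = 320 + 2*√5 ≈ 324.47)
1/t = 1/(320 + 2*√5)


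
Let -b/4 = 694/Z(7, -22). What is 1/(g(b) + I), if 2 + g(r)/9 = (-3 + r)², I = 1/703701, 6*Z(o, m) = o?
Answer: 34481349/1761434028692428 ≈ 1.9576e-8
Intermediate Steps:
Z(o, m) = o/6
b = -16656/7 (b = -2776/((⅙)*7) = -2776/7/6 = -2776*6/7 = -4*4164/7 = -16656/7 ≈ -2379.4)
I = 1/703701 ≈ 1.4211e-6
g(r) = -18 + 9*(-3 + r)²
1/(g(b) + I) = 1/((-18 + 9*(-3 - 16656/7)²) + 1/703701) = 1/((-18 + 9*(-16677/7)²) + 1/703701) = 1/((-18 + 9*(278122329/49)) + 1/703701) = 1/((-18 + 2503100961/49) + 1/703701) = 1/(2503100079/49 + 1/703701) = 1/(1761434028692428/34481349) = 34481349/1761434028692428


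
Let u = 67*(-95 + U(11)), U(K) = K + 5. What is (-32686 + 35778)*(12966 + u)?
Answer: 23724916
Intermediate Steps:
U(K) = 5 + K
u = -5293 (u = 67*(-95 + (5 + 11)) = 67*(-95 + 16) = 67*(-79) = -5293)
(-32686 + 35778)*(12966 + u) = (-32686 + 35778)*(12966 - 5293) = 3092*7673 = 23724916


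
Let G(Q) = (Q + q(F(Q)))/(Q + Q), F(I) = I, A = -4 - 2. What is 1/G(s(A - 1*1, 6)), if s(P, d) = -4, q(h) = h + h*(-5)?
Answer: -2/3 ≈ -0.66667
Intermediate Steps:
A = -6
q(h) = -4*h (q(h) = h - 5*h = -4*h)
G(Q) = -3/2 (G(Q) = (Q - 4*Q)/(Q + Q) = (-3*Q)/((2*Q)) = (-3*Q)*(1/(2*Q)) = -3/2)
1/G(s(A - 1*1, 6)) = 1/(-3/2) = -2/3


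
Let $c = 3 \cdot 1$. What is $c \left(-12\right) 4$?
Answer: $-144$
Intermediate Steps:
$c = 3$
$c \left(-12\right) 4 = 3 \left(-12\right) 4 = \left(-36\right) 4 = -144$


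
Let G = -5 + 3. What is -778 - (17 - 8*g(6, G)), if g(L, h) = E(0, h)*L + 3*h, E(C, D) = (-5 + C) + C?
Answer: -1083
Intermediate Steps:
E(C, D) = -5 + 2*C
G = -2
g(L, h) = -5*L + 3*h (g(L, h) = (-5 + 2*0)*L + 3*h = (-5 + 0)*L + 3*h = -5*L + 3*h)
-778 - (17 - 8*g(6, G)) = -778 - (17 - 8*(-5*6 + 3*(-2))) = -778 - (17 - 8*(-30 - 6)) = -778 - (17 - 8*(-36)) = -778 - (17 + 288) = -778 - 1*305 = -778 - 305 = -1083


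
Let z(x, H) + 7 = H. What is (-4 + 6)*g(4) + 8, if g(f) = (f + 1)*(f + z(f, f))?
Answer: 18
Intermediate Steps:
z(x, H) = -7 + H
g(f) = (1 + f)*(-7 + 2*f) (g(f) = (f + 1)*(f + (-7 + f)) = (1 + f)*(-7 + 2*f))
(-4 + 6)*g(4) + 8 = (-4 + 6)*(-7 - 5*4 + 2*4²) + 8 = 2*(-7 - 20 + 2*16) + 8 = 2*(-7 - 20 + 32) + 8 = 2*5 + 8 = 10 + 8 = 18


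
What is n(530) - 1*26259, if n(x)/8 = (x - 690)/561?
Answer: -14732579/561 ≈ -26261.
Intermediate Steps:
n(x) = -1840/187 + 8*x/561 (n(x) = 8*((x - 690)/561) = 8*((-690 + x)*(1/561)) = 8*(-230/187 + x/561) = -1840/187 + 8*x/561)
n(530) - 1*26259 = (-1840/187 + (8/561)*530) - 1*26259 = (-1840/187 + 4240/561) - 26259 = -1280/561 - 26259 = -14732579/561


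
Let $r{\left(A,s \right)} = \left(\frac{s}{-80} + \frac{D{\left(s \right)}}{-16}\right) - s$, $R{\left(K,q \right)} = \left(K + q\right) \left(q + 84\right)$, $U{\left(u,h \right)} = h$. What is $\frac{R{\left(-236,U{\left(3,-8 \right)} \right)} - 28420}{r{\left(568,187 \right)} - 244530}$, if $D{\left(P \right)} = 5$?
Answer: $\frac{939280}{4894393} \approx 0.19191$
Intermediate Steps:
$R{\left(K,q \right)} = \left(84 + q\right) \left(K + q\right)$ ($R{\left(K,q \right)} = \left(K + q\right) \left(84 + q\right) = \left(84 + q\right) \left(K + q\right)$)
$r{\left(A,s \right)} = - \frac{5}{16} - \frac{81 s}{80}$ ($r{\left(A,s \right)} = \left(\frac{s}{-80} + \frac{5}{-16}\right) - s = \left(s \left(- \frac{1}{80}\right) + 5 \left(- \frac{1}{16}\right)\right) - s = \left(- \frac{s}{80} - \frac{5}{16}\right) - s = \left(- \frac{5}{16} - \frac{s}{80}\right) - s = - \frac{5}{16} - \frac{81 s}{80}$)
$\frac{R{\left(-236,U{\left(3,-8 \right)} \right)} - 28420}{r{\left(568,187 \right)} - 244530} = \frac{\left(\left(-8\right)^{2} + 84 \left(-236\right) + 84 \left(-8\right) - -1888\right) - 28420}{\left(- \frac{5}{16} - \frac{15147}{80}\right) - 244530} = \frac{\left(64 - 19824 - 672 + 1888\right) - 28420}{\left(- \frac{5}{16} - \frac{15147}{80}\right) - 244530} = \frac{-18544 - 28420}{- \frac{3793}{20} - 244530} = - \frac{46964}{- \frac{4894393}{20}} = \left(-46964\right) \left(- \frac{20}{4894393}\right) = \frac{939280}{4894393}$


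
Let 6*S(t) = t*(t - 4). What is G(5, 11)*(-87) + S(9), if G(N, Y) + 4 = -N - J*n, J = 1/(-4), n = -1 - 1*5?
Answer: 921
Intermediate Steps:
n = -6 (n = -1 - 5 = -6)
J = -¼ ≈ -0.25000
S(t) = t*(-4 + t)/6 (S(t) = (t*(t - 4))/6 = (t*(-4 + t))/6 = t*(-4 + t)/6)
G(N, Y) = -11/2 - N (G(N, Y) = -4 + (-N - (-1)*(-6)/4) = -4 + (-N - 1*3/2) = -4 + (-N - 3/2) = -4 + (-3/2 - N) = -11/2 - N)
G(5, 11)*(-87) + S(9) = (-11/2 - 1*5)*(-87) + (⅙)*9*(-4 + 9) = (-11/2 - 5)*(-87) + (⅙)*9*5 = -21/2*(-87) + 15/2 = 1827/2 + 15/2 = 921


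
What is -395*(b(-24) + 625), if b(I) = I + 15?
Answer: -243320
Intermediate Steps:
b(I) = 15 + I
-395*(b(-24) + 625) = -395*((15 - 24) + 625) = -395*(-9 + 625) = -395*616 = -243320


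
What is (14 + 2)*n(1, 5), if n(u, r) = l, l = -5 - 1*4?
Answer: -144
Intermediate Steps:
l = -9 (l = -5 - 4 = -9)
n(u, r) = -9
(14 + 2)*n(1, 5) = (14 + 2)*(-9) = 16*(-9) = -144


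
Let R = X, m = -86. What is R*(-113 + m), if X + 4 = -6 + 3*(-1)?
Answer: 2587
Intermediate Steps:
X = -13 (X = -4 + (-6 + 3*(-1)) = -4 + (-6 - 3) = -4 - 9 = -13)
R = -13
R*(-113 + m) = -13*(-113 - 86) = -13*(-199) = 2587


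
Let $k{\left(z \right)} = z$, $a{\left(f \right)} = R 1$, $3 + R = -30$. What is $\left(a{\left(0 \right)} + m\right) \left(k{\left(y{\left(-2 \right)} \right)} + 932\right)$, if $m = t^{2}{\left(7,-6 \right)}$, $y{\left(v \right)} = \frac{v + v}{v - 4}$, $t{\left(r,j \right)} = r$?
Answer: $\frac{44768}{3} \approx 14923.0$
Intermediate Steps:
$R = -33$ ($R = -3 - 30 = -33$)
$y{\left(v \right)} = \frac{2 v}{-4 + v}$
$a{\left(f \right)} = -33$ ($a{\left(f \right)} = \left(-33\right) 1 = -33$)
$m = 49$ ($m = 7^{2} = 49$)
$\left(a{\left(0 \right)} + m\right) \left(k{\left(y{\left(-2 \right)} \right)} + 932\right) = \left(-33 + 49\right) \left(2 \left(-2\right) \frac{1}{-4 - 2} + 932\right) = 16 \left(2 \left(-2\right) \frac{1}{-6} + 932\right) = 16 \left(2 \left(-2\right) \left(- \frac{1}{6}\right) + 932\right) = 16 \left(\frac{2}{3} + 932\right) = 16 \cdot \frac{2798}{3} = \frac{44768}{3}$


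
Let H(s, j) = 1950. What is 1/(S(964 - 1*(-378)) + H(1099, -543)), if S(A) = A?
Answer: 1/3292 ≈ 0.00030377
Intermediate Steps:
1/(S(964 - 1*(-378)) + H(1099, -543)) = 1/((964 - 1*(-378)) + 1950) = 1/((964 + 378) + 1950) = 1/(1342 + 1950) = 1/3292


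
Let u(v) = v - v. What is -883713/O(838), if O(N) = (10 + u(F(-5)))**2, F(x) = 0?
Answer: -883713/100 ≈ -8837.1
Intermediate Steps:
u(v) = 0
O(N) = 100 (O(N) = (10 + 0)**2 = 10**2 = 100)
-883713/O(838) = -883713/100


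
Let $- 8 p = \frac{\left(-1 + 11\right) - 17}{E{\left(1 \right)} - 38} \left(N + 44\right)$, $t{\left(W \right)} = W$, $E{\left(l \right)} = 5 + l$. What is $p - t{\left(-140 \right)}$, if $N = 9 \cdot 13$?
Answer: $\frac{34713}{256} \approx 135.6$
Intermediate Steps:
$N = 117$
$p = - \frac{1127}{256}$ ($p = - \frac{\frac{\left(-1 + 11\right) - 17}{\left(5 + 1\right) - 38} \left(117 + 44\right)}{8} = - \frac{\frac{10 - 17}{6 - 38} \cdot 161}{8} = - \frac{- \frac{7}{-32} \cdot 161}{8} = - \frac{\left(-7\right) \left(- \frac{1}{32}\right) 161}{8} = - \frac{\frac{7}{32} \cdot 161}{8} = \left(- \frac{1}{8}\right) \frac{1127}{32} = - \frac{1127}{256} \approx -4.4023$)
$p - t{\left(-140 \right)} = - \frac{1127}{256} - -140 = - \frac{1127}{256} + 140 = \frac{34713}{256}$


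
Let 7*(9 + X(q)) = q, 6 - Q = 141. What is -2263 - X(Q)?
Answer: -15643/7 ≈ -2234.7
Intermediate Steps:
Q = -135 (Q = 6 - 1*141 = 6 - 141 = -135)
X(q) = -9 + q/7
-2263 - X(Q) = -2263 - (-9 + (⅐)*(-135)) = -2263 - (-9 - 135/7) = -2263 - 1*(-198/7) = -2263 + 198/7 = -15643/7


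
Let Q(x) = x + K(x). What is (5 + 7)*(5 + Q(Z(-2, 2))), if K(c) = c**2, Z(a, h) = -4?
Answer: 204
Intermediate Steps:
Q(x) = x + x**2
(5 + 7)*(5 + Q(Z(-2, 2))) = (5 + 7)*(5 - 4*(1 - 4)) = 12*(5 - 4*(-3)) = 12*(5 + 12) = 12*17 = 204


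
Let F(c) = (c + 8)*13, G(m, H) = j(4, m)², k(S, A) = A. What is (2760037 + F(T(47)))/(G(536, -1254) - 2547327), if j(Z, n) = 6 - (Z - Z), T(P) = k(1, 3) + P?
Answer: -2760791/2547291 ≈ -1.0838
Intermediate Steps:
T(P) = 3 + P
j(Z, n) = 6 (j(Z, n) = 6 - 1*0 = 6 + 0 = 6)
G(m, H) = 36 (G(m, H) = 6² = 36)
F(c) = 104 + 13*c (F(c) = (8 + c)*13 = 104 + 13*c)
(2760037 + F(T(47)))/(G(536, -1254) - 2547327) = (2760037 + (104 + 13*(3 + 47)))/(36 - 2547327) = (2760037 + (104 + 13*50))/(-2547291) = (2760037 + (104 + 650))*(-1/2547291) = (2760037 + 754)*(-1/2547291) = 2760791*(-1/2547291) = -2760791/2547291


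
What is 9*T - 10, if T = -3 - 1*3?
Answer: -64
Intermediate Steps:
T = -6 (T = -3 - 3 = -6)
9*T - 10 = 9*(-6) - 10 = -54 - 10 = -64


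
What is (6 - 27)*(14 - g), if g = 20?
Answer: 126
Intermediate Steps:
(6 - 27)*(14 - g) = (6 - 27)*(14 - 1*20) = -21*(14 - 20) = -21*(-6) = 126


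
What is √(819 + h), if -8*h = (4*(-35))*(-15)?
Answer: √2226/2 ≈ 23.590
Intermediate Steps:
h = -525/2 (h = -4*(-35)*(-15)/8 = -(-35)*(-15)/2 = -⅛*2100 = -525/2 ≈ -262.50)
√(819 + h) = √(819 - 525/2) = √(1113/2) = √2226/2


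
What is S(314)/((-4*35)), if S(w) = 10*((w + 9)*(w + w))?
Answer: -101422/7 ≈ -14489.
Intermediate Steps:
S(w) = 20*w*(9 + w) (S(w) = 10*((9 + w)*(2*w)) = 10*(2*w*(9 + w)) = 20*w*(9 + w))
S(314)/((-4*35)) = (20*314*(9 + 314))/((-4*35)) = (20*314*323)/(-140) = 2028440*(-1/140) = -101422/7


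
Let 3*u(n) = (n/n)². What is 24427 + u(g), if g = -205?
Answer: 73282/3 ≈ 24427.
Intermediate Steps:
u(n) = ⅓ (u(n) = (n/n)²/3 = (⅓)*1² = (⅓)*1 = ⅓)
24427 + u(g) = 24427 + ⅓ = 73282/3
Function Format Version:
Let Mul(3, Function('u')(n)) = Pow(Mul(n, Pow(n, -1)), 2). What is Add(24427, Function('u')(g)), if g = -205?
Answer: Rational(73282, 3) ≈ 24427.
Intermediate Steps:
Function('u')(n) = Rational(1, 3) (Function('u')(n) = Mul(Rational(1, 3), Pow(Mul(n, Pow(n, -1)), 2)) = Mul(Rational(1, 3), Pow(1, 2)) = Mul(Rational(1, 3), 1) = Rational(1, 3))
Add(24427, Function('u')(g)) = Add(24427, Rational(1, 3)) = Rational(73282, 3)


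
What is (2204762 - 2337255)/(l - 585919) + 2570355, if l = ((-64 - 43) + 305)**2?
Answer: 1405251766318/546715 ≈ 2.5704e+6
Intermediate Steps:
l = 39204 (l = (-107 + 305)**2 = 198**2 = 39204)
(2204762 - 2337255)/(l - 585919) + 2570355 = (2204762 - 2337255)/(39204 - 585919) + 2570355 = -132493/(-546715) + 2570355 = -132493*(-1/546715) + 2570355 = 132493/546715 + 2570355 = 1405251766318/546715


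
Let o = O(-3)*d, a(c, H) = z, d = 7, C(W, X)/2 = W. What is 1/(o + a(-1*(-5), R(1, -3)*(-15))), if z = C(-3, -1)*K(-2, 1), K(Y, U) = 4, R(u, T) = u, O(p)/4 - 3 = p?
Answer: -1/24 ≈ -0.041667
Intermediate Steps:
O(p) = 12 + 4*p
C(W, X) = 2*W
z = -24 (z = (2*(-3))*4 = -6*4 = -24)
a(c, H) = -24
o = 0 (o = (12 + 4*(-3))*7 = (12 - 12)*7 = 0*7 = 0)
1/(o + a(-1*(-5), R(1, -3)*(-15))) = 1/(0 - 24) = 1/(-24) = -1/24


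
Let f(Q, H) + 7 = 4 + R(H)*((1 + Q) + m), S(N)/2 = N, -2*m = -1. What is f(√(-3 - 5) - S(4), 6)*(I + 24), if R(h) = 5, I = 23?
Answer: -3337/2 + 470*I*√2 ≈ -1668.5 + 664.68*I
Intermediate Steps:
m = ½ (m = -½*(-1) = ½ ≈ 0.50000)
S(N) = 2*N
f(Q, H) = 9/2 + 5*Q (f(Q, H) = -7 + (4 + 5*((1 + Q) + ½)) = -7 + (4 + 5*(3/2 + Q)) = -7 + (4 + (15/2 + 5*Q)) = -7 + (23/2 + 5*Q) = 9/2 + 5*Q)
f(√(-3 - 5) - S(4), 6)*(I + 24) = (9/2 + 5*(√(-3 - 5) - 2*4))*(23 + 24) = (9/2 + 5*(√(-8) - 1*8))*47 = (9/2 + 5*(2*I*√2 - 8))*47 = (9/2 + 5*(-8 + 2*I*√2))*47 = (9/2 + (-40 + 10*I*√2))*47 = (-71/2 + 10*I*√2)*47 = -3337/2 + 470*I*√2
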